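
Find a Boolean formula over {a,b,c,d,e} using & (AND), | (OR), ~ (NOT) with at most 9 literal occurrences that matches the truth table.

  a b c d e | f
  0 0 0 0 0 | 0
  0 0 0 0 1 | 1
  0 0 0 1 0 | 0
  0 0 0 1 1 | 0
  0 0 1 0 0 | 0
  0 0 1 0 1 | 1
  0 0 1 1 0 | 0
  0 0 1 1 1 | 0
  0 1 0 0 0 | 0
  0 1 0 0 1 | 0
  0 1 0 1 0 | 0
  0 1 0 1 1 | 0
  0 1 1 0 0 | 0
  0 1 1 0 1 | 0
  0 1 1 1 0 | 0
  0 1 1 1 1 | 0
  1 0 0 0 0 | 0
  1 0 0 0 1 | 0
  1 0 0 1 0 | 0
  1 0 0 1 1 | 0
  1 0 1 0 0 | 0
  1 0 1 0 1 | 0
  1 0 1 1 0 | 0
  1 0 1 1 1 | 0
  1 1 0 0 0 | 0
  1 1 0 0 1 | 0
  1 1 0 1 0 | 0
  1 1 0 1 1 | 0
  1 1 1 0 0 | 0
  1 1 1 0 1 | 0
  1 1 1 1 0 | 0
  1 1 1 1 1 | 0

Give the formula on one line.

  (d & a) = 00000000000000000011001100110011
  ~a = 11111111111111110000000000000000
  (~a & e) = 01010101010101010000000000000000
  ((d & a) | (~a & e)) = 01010101010101010011001100110011
  ~b = 11111111000000001111111100000000
  (~a & ~b) = 11111111000000000000000000000000
  ~d = 11001100110011001100110011001100
  (~d & ~b) = 11001100000000001100110000000000
  ((~a & ~b) & (~d & ~b)) = 11001100000000000000000000000000
  (((d & a) | (~a & e)) & ((~a & ~b) & (~d & ~b))) = 01000100000000000000000000000000

(((d & a) | (~a & e)) & ((~a & ~b) & (~d & ~b)))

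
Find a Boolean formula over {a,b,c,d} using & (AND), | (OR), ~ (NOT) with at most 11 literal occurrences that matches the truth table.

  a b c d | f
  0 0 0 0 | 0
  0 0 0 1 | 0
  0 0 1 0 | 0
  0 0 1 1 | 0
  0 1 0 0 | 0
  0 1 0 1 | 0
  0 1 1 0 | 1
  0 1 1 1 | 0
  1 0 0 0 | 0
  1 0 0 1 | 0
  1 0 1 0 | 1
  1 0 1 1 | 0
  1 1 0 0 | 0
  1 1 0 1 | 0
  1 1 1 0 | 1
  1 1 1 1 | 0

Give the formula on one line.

  ~d = 1010101010101010
  (~d & c) = 0010001000100010
  (b | a) = 0000111111111111
  ((b | a) | d) = 0101111111111111
  ~b = 1111000011110000
  (~b & ~d) = 1010000010100000
  (c | a) = 0011001111111111
  ((~b & ~d) | (c | a)) = 1011001111111111
  (((b | a) | d) & ((~b & ~d) | (c | a))) = 0001001111111111
  ((~d & c) & (((b | a) | d) & ((~b & ~d) | (c | a)))) = 0000001000100010

((~d & c) & (((b | a) | d) & ((~b & ~d) | (c | a))))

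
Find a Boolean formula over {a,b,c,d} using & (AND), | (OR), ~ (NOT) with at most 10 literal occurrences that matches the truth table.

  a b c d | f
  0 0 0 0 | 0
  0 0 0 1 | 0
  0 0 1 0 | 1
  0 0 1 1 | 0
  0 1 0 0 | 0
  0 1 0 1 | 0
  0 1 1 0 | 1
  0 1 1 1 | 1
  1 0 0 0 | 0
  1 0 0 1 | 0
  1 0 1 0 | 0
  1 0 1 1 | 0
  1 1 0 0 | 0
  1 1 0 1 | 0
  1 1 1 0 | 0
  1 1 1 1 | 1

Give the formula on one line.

  (d & c) = 0001000100010001
  (b & (d & c)) = 0000000100000001
  ~d = 1010101010101010
  (c & ~d) = 0010001000100010
  ~a = 1111111100000000
  (d | ~a) = 1111111101010101
  ((c & ~d) & (d | ~a)) = 0010001000000000
  ((b & (d & c)) | ((c & ~d) & (d | ~a))) = 0010001100000001

((b & (d & c)) | ((c & ~d) & (d | ~a)))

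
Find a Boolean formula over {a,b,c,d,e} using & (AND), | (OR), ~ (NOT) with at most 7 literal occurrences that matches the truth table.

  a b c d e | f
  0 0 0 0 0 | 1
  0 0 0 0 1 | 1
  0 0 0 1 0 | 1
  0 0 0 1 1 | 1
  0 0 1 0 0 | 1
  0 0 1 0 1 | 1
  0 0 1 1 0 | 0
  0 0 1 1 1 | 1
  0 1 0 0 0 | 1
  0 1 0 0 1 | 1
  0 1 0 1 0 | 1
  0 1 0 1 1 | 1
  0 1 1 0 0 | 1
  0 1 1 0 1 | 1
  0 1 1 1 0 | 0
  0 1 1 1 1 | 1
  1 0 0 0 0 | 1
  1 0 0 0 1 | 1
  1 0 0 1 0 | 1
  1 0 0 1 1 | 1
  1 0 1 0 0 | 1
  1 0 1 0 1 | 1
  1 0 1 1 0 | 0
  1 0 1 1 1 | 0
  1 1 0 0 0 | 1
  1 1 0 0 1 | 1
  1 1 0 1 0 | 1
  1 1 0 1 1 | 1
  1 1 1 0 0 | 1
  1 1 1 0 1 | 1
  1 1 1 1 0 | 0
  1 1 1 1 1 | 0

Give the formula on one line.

  ~d = 11001100110011001100110011001100
  ~a = 11111111111111110000000000000000
  (~d | ~a) = 11111111111111111100110011001100
  (e | ~d) = 11011101110111011101110111011101
  ((~d | ~a) & (e | ~d)) = 11011101110111011100110011001100
  ~c = 11110000111100001111000011110000
  (((~d | ~a) & (e | ~d)) | ~c) = 11111101111111011111110011111100

(((~d | ~a) & (e | ~d)) | ~c)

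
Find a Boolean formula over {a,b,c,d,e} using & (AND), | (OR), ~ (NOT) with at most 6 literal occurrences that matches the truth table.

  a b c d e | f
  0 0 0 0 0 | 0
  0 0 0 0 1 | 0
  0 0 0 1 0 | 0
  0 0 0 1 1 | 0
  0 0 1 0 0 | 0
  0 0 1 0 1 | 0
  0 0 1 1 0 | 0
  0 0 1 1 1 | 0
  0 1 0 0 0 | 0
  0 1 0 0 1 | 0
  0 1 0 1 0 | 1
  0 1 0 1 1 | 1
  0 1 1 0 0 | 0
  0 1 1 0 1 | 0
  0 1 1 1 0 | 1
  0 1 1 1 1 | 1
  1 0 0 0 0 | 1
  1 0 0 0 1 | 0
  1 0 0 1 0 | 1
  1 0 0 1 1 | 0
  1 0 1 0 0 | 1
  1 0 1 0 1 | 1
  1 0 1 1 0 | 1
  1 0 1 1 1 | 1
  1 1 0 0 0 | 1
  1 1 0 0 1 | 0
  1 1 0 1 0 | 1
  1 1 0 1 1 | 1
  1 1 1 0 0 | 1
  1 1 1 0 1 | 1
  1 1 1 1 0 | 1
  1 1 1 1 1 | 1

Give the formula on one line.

((a & (c | (a & ~e))) | (b & d))

  ~e = 10101010101010101010101010101010
  (a & ~e) = 00000000000000001010101010101010
  (c | (a & ~e)) = 00001111000011111010111110101111
  (a & (c | (a & ~e))) = 00000000000000001010111110101111
  (b & d) = 00000000001100110000000000110011
  ((a & (c | (a & ~e))) | (b & d)) = 00000000001100111010111110111111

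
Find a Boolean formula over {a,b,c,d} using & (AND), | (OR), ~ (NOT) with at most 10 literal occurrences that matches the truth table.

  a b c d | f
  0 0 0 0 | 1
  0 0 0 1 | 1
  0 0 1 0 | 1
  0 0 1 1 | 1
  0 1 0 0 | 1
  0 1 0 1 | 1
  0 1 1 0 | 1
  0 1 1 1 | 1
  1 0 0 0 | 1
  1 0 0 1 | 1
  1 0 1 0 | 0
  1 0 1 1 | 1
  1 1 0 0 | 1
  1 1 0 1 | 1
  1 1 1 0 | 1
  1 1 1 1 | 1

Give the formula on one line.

((d | b) | ((b | ~c) | (((~b & ~a) | a) & ~a)))

  (d | b) = 0101111101011111
  ~c = 1100110011001100
  (b | ~c) = 1100111111001111
  ~b = 1111000011110000
  ~a = 1111111100000000
  (~b & ~a) = 1111000000000000
  ((~b & ~a) | a) = 1111000011111111
  (((~b & ~a) | a) & ~a) = 1111000000000000
  ((b | ~c) | (((~b & ~a) | a) & ~a)) = 1111111111001111
  ((d | b) | ((b | ~c) | (((~b & ~a) | a) & ~a))) = 1111111111011111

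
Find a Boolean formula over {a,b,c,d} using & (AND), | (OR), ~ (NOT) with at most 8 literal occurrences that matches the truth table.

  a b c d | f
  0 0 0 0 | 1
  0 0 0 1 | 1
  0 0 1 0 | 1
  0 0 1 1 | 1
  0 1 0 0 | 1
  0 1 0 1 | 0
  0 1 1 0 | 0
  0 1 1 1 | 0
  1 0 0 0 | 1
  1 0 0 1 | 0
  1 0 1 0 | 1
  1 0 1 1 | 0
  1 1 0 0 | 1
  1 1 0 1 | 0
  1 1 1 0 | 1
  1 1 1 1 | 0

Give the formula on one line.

  ~b = 1111000011110000
  ~a = 1111111100000000
  (~b & ~a) = 1111000000000000
  ~d = 1010101010101010
  (a & ~d) = 0000000010101010
  ((~b & ~a) | (a & ~d)) = 1111000010101010
  ~c = 1100110011001100
  (b & ~c) = 0000110000001100
  ((b & ~c) & ~d) = 0000100000001000
  (((~b & ~a) | (a & ~d)) | ((b & ~c) & ~d)) = 1111100010101010

(((~b & ~a) | (a & ~d)) | ((b & ~c) & ~d))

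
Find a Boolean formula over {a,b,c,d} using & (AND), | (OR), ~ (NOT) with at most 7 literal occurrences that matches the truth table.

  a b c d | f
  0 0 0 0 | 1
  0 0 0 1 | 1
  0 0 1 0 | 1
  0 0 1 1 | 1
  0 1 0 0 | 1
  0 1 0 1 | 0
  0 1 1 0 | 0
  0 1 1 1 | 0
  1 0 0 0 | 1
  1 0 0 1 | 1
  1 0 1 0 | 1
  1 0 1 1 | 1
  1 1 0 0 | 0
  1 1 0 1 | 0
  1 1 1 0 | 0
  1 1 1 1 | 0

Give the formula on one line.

(~b | ((~a & b) & (~d & ~c)))

  ~b = 1111000011110000
  ~a = 1111111100000000
  (~a & b) = 0000111100000000
  ~d = 1010101010101010
  ~c = 1100110011001100
  (~d & ~c) = 1000100010001000
  ((~a & b) & (~d & ~c)) = 0000100000000000
  (~b | ((~a & b) & (~d & ~c))) = 1111100011110000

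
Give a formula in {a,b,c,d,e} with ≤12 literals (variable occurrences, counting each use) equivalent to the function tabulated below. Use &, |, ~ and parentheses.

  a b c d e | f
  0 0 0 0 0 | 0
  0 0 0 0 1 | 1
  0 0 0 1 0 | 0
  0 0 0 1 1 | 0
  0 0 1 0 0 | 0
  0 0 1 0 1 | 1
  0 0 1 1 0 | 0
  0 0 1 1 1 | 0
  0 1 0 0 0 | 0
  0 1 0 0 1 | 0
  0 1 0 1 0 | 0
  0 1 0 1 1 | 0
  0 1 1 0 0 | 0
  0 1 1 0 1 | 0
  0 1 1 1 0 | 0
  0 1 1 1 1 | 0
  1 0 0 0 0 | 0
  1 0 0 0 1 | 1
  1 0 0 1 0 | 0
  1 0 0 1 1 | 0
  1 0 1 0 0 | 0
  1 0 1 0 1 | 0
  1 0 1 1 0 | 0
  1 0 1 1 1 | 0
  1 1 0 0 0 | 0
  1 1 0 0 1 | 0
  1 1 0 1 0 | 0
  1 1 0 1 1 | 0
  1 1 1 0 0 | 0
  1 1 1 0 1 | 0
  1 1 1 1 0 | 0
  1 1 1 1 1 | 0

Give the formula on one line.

((d | ~b) & (((~c | ((a | ~d) & b)) | ~a) & (e & ~d)))

  ~b = 11111111000000001111111100000000
  (d | ~b) = 11111111001100111111111100110011
  ~c = 11110000111100001111000011110000
  ~d = 11001100110011001100110011001100
  (a | ~d) = 11001100110011001111111111111111
  ((a | ~d) & b) = 00000000110011000000000011111111
  (~c | ((a | ~d) & b)) = 11110000111111001111000011111111
  ~a = 11111111111111110000000000000000
  ((~c | ((a | ~d) & b)) | ~a) = 11111111111111111111000011111111
  (e & ~d) = 01000100010001000100010001000100
  (((~c | ((a | ~d) & b)) | ~a) & (e & ~d)) = 01000100010001000100000001000100
  ((d | ~b) & (((~c | ((a | ~d) & b)) | ~a) & (e & ~d))) = 01000100000000000100000000000000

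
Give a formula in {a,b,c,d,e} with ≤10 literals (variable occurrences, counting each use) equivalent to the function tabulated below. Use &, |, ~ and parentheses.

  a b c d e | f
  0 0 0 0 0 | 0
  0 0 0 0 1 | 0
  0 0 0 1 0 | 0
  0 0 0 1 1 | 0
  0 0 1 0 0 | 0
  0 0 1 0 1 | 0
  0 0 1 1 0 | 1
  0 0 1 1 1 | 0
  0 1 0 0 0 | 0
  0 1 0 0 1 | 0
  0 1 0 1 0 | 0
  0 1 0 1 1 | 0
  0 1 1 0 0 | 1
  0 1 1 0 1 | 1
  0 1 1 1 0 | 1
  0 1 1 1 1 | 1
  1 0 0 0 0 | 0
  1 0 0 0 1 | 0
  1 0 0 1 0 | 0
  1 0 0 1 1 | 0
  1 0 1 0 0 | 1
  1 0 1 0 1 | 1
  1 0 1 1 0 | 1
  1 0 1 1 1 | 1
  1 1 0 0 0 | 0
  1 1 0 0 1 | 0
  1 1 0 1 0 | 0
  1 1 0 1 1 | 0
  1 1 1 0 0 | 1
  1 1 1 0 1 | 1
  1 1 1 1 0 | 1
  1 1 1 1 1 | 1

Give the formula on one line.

  ~e = 10101010101010101010101010101010
  (c & d) = 00000011000000110000001100000011
  (~e & (c & d)) = 00000010000000100000001000000010
  (a & c) = 00000000000000000000111100001111
  ((~e & (c & d)) | (a & c)) = 00000010000000100000111100001111
  (b & c) = 00000000000011110000000000001111
  (((~e & (c & d)) | (a & c)) | (b & c)) = 00000010000011110000111100001111

(((~e & (c & d)) | (a & c)) | (b & c))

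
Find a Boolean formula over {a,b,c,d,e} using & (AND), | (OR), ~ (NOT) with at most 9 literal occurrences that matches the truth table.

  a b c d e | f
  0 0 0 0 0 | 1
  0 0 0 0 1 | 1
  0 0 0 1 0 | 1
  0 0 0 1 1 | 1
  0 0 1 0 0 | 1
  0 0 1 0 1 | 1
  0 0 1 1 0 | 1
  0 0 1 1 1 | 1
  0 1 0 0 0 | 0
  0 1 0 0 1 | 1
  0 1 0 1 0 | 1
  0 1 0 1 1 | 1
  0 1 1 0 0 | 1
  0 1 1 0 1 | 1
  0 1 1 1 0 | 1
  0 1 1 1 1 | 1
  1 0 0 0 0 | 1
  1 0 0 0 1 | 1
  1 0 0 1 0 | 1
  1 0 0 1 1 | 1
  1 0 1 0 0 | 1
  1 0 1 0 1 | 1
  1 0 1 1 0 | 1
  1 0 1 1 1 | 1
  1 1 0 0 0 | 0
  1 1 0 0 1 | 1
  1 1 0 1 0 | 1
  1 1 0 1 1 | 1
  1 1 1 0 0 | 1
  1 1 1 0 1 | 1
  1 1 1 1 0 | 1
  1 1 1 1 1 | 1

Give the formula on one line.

  (c | e) = 01011111010111110101111101011111
  ~b = 11111111000000001111111100000000
  ((c | e) | ~b) = 11111111010111111111111101011111
  (a & e) = 00000000000000000101010101010101
  (d | (a & e)) = 00110011001100110111011101110111
  (b & (d | (a & e))) = 00000000001100110000000001110111
  (((c | e) | ~b) | (b & (d | (a & e)))) = 11111111011111111111111101111111

(((c | e) | ~b) | (b & (d | (a & e))))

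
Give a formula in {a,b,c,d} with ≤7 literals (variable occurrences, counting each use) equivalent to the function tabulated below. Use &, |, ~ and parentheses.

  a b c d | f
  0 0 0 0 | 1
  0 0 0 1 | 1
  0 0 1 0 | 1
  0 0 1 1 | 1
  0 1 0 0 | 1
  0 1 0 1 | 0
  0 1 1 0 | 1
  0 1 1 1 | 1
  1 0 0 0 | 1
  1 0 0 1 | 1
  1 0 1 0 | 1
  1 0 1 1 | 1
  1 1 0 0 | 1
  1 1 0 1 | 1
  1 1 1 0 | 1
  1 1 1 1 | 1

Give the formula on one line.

(((a | c) | ~b) | (~d | a))

  (a | c) = 0011001111111111
  ~b = 1111000011110000
  ((a | c) | ~b) = 1111001111111111
  ~d = 1010101010101010
  (~d | a) = 1010101011111111
  (((a | c) | ~b) | (~d | a)) = 1111101111111111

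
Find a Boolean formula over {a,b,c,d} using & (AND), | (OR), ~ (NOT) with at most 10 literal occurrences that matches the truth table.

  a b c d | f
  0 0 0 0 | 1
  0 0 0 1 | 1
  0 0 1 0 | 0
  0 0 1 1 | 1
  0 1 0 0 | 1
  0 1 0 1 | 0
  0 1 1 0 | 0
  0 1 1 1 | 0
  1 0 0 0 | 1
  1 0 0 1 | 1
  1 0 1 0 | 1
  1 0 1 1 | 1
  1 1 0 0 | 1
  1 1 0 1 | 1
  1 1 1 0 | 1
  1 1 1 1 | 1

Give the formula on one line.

  ~d = 1010101010101010
  (b & a) = 0000000000001111
  (~d | (b & a)) = 1010101010101111
  ~c = 1100110011001100
  (~c | d) = 1101110111011101
  ~b = 1111000011110000
  ((~c | d) & ~b) = 1101000011010000
  ((~d | (b & a)) | ((~c | d) & ~b)) = 1111101011111111
  (((~d | (b & a)) | ((~c | d) & ~b)) & (~c | d)) = 1101100011011101
  ((((~d | (b & a)) | ((~c | d) & ~b)) & (~c | d)) | a) = 1101100011111111

((((~d | (b & a)) | ((~c | d) & ~b)) & (~c | d)) | a)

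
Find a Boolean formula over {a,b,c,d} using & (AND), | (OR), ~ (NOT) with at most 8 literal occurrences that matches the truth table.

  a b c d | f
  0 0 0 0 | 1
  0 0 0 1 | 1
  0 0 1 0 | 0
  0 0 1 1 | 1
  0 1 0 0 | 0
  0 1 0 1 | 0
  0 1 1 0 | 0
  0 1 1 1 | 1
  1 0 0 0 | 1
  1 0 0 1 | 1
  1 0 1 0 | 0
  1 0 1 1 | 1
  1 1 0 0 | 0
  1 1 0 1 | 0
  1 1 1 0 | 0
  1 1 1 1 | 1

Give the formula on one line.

(((~c | (d & a)) & ~b) | (d & c))

  ~c = 1100110011001100
  (d & a) = 0000000001010101
  (~c | (d & a)) = 1100110011011101
  ~b = 1111000011110000
  ((~c | (d & a)) & ~b) = 1100000011010000
  (d & c) = 0001000100010001
  (((~c | (d & a)) & ~b) | (d & c)) = 1101000111010001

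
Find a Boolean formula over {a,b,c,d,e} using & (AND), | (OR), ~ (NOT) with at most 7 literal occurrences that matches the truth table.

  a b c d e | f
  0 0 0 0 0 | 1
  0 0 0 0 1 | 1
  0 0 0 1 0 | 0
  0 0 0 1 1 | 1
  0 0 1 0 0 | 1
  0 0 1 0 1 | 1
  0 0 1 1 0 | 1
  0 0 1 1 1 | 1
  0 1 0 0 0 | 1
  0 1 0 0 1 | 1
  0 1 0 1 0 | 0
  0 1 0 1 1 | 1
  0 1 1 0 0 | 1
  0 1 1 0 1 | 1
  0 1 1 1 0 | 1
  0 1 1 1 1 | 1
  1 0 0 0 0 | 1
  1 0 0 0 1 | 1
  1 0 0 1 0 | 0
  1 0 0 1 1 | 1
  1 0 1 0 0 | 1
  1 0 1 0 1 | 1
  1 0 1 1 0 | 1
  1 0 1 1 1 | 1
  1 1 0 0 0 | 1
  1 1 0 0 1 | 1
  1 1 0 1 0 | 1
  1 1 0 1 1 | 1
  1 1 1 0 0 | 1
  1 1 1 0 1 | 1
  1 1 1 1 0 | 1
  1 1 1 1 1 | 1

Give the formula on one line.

  ~d = 11001100110011001100110011001100
  (a & b) = 00000000000000000000000011111111
  (~d | (a & b)) = 11001100110011001100110011111111
  ((~d | (a & b)) | e) = 11011101110111011101110111111111
  (((~d | (a & b)) | e) | c) = 11011111110111111101111111111111

(((~d | (a & b)) | e) | c)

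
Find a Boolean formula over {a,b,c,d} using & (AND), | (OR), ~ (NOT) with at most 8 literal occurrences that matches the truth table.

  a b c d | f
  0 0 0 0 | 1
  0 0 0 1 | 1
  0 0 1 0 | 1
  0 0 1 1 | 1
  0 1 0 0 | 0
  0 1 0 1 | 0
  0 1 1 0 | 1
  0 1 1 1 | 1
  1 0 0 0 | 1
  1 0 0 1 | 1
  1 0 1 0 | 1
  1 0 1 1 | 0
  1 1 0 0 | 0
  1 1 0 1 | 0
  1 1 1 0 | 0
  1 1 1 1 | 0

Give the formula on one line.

  ~c = 1100110011001100
  ~a = 1111111100000000
  (~c | ~a) = 1111111111001100
  ~d = 1010101010101010
  (~c | b) = 1100111111001111
  (~d | (~c | b)) = 1110111111101111
  ((~c | ~a) | (~d | (~c | b))) = 1111111111101111
  (~a & c) = 0011001100000000
  ~b = 1111000011110000
  ((~a & c) | ~b) = 1111001111110000
  (((~c | ~a) | (~d | (~c | b))) & ((~a & c) | ~b)) = 1111001111100000

(((~c | ~a) | (~d | (~c | b))) & ((~a & c) | ~b))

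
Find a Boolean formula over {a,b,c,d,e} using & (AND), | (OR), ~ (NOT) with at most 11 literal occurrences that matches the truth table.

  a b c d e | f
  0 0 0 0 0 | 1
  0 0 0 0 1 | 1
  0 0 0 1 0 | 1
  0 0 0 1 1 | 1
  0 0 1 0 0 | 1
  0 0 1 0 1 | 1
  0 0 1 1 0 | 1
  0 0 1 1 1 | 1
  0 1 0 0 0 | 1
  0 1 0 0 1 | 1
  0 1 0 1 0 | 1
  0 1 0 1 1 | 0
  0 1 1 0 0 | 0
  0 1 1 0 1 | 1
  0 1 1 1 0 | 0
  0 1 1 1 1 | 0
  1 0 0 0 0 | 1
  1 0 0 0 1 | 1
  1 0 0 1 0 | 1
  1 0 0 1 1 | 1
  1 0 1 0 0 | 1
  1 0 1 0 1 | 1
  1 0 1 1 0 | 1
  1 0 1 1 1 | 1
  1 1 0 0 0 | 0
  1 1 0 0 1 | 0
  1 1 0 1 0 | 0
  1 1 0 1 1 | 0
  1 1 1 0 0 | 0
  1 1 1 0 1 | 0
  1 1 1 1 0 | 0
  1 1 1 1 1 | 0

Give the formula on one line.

  ~a = 11111111111111110000000000000000
  (d | ~a) = 11111111111111110011001100110011
  ~d = 11001100110011001100110011001100
  ((d | ~a) & ~d) = 11001100110011000000000000000000
  (e & ((d | ~a) & ~d)) = 01000100010001000000000000000000
  ~c = 11110000111100001111000011110000
  ~e = 10101010101010101010101010101010
  (~a & ~e) = 10101010101010100000000000000000
  (~c & (~a & ~e)) = 10100000101000000000000000000000
  ~b = 11111111000000001111111100000000
  ((~c & (~a & ~e)) | ~b) = 11111111101000001111111100000000
  ((e & ((d | ~a) & ~d)) | ((~c & (~a & ~e)) | ~b)) = 11111111111001001111111100000000

((e & ((d | ~a) & ~d)) | ((~c & (~a & ~e)) | ~b))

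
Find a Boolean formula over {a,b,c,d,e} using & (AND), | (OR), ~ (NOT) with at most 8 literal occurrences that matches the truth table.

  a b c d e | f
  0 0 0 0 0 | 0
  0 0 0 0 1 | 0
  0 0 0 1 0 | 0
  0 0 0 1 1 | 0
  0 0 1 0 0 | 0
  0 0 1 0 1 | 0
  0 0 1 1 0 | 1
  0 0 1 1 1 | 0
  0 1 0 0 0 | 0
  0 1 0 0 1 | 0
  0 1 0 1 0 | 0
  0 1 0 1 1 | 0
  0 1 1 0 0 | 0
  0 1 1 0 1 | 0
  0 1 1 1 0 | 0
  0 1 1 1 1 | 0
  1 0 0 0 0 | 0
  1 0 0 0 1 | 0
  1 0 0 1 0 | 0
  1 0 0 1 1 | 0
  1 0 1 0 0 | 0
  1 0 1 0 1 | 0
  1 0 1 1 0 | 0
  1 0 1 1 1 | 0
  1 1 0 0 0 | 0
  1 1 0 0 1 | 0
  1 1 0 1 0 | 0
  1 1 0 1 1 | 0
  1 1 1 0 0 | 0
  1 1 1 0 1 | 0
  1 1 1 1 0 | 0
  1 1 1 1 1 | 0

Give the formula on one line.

  ~b = 11111111000000001111111100000000
  ~e = 10101010101010101010101010101010
  (~b & ~e) = 10101010000000001010101000000000
  (d & ~b) = 00110011000000000011001100000000
  ~a = 11111111111111110000000000000000
  ((d & ~b) & ~a) = 00110011000000000000000000000000
  ((~b & ~e) & ((d & ~b) & ~a)) = 00100010000000000000000000000000
  (e | c) = 01011111010111110101111101011111
  (a | (e | c)) = 01011111010111111111111111111111
  (((~b & ~e) & ((d & ~b) & ~a)) & (a | (e | c))) = 00000010000000000000000000000000

(((~b & ~e) & ((d & ~b) & ~a)) & (a | (e | c)))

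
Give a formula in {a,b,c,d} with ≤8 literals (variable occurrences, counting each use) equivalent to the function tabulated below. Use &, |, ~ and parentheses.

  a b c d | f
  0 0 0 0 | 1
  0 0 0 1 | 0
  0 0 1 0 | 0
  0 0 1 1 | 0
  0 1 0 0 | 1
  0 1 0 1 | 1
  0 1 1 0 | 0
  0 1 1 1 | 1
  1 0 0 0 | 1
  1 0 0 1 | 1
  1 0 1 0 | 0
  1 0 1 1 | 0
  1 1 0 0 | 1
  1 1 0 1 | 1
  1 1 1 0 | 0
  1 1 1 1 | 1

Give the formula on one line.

(((~d | (a & ~c)) & ~c) | (d & b))

  ~d = 1010101010101010
  ~c = 1100110011001100
  (a & ~c) = 0000000011001100
  (~d | (a & ~c)) = 1010101011101110
  ((~d | (a & ~c)) & ~c) = 1000100011001100
  (d & b) = 0000010100000101
  (((~d | (a & ~c)) & ~c) | (d & b)) = 1000110111001101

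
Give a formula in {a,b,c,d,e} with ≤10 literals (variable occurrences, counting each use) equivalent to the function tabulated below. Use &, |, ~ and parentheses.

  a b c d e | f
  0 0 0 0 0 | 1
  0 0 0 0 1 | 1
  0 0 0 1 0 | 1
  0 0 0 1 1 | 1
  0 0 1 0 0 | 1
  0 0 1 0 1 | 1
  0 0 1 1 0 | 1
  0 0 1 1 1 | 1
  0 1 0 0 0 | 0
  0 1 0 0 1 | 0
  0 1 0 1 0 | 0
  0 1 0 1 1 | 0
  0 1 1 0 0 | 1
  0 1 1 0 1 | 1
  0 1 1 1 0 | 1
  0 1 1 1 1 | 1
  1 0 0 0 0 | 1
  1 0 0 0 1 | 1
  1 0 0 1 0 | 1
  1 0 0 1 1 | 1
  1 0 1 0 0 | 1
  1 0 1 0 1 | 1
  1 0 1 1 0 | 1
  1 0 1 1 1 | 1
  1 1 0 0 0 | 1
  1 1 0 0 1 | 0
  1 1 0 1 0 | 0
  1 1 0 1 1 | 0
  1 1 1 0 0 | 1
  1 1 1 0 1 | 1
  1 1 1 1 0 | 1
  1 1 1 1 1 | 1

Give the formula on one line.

  ~d = 11001100110011001100110011001100
  ~b = 11111111000000001111111100000000
  (~d | ~b) = 11111111110011001111111111001100
  ~e = 10101010101010101010101010101010
  (c | a) = 00001111000011111111111111111111
  (~e & (c | a)) = 00001010000010101010101010101010
  ((~d | ~b) & (~e & (c | a))) = 00001010000010001010101010001000
  (((~d | ~b) & (~e & (c | a))) | ~b) = 11111111000010001111111110001000
  ((((~d | ~b) & (~e & (c | a))) | ~b) | c) = 11111111000011111111111110001111

((((~d | ~b) & (~e & (c | a))) | ~b) | c)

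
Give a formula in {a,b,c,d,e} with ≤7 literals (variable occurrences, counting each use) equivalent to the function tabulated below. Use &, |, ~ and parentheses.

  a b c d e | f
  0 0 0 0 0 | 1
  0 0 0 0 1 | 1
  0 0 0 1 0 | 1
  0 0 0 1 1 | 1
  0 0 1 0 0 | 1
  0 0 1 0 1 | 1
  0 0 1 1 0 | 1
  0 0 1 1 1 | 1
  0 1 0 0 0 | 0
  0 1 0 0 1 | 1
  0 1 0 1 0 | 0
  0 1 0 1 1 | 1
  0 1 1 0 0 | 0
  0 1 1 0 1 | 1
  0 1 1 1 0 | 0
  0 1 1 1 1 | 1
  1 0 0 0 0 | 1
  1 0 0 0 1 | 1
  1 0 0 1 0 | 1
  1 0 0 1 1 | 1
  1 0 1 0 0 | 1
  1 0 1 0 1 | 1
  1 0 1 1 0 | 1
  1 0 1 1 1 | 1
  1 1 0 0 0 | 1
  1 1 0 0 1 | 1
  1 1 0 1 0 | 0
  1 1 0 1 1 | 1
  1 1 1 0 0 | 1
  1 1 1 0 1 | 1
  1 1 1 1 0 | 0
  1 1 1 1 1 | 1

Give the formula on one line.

  ~a = 11111111111111110000000000000000
  (~a | d) = 11111111111111110011001100110011
  ~b = 11111111000000001111111100000000
  (e | ~b) = 11111111010101011111111101010101
  ((~a | d) & (e | ~b)) = 11111111010101010011001100010001
  ~d = 11001100110011001100110011001100
  (e | a) = 01010101010101011111111111111111
  (~d & (e | a)) = 01000100010001001100110011001100
  (((~a | d) & (e | ~b)) | (~d & (e | a))) = 11111111010101011111111111011101

(((~a | d) & (e | ~b)) | (~d & (e | a)))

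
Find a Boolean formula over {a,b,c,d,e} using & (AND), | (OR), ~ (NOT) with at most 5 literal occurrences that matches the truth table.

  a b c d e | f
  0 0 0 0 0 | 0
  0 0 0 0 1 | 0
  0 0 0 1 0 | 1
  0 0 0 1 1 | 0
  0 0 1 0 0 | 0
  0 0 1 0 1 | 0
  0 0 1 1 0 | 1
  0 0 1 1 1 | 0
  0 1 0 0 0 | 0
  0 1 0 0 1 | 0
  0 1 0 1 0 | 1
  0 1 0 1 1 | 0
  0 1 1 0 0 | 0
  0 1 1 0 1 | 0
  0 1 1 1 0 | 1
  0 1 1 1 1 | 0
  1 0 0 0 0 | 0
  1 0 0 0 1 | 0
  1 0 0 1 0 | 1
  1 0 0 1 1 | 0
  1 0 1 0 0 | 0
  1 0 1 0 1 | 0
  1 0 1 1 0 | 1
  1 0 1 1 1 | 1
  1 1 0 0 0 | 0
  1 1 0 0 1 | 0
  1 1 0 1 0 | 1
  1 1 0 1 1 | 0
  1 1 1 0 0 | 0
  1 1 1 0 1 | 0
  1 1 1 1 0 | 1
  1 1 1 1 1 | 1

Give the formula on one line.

  ~e = 10101010101010101010101010101010
  (a & e) = 00000000000000000101010101010101
  (c & (a & e)) = 00000000000000000000010100000101
  (~e | (c & (a & e))) = 10101010101010101010111110101111
  ((~e | (c & (a & e))) & d) = 00100010001000100010001100100011

((~e | (c & (a & e))) & d)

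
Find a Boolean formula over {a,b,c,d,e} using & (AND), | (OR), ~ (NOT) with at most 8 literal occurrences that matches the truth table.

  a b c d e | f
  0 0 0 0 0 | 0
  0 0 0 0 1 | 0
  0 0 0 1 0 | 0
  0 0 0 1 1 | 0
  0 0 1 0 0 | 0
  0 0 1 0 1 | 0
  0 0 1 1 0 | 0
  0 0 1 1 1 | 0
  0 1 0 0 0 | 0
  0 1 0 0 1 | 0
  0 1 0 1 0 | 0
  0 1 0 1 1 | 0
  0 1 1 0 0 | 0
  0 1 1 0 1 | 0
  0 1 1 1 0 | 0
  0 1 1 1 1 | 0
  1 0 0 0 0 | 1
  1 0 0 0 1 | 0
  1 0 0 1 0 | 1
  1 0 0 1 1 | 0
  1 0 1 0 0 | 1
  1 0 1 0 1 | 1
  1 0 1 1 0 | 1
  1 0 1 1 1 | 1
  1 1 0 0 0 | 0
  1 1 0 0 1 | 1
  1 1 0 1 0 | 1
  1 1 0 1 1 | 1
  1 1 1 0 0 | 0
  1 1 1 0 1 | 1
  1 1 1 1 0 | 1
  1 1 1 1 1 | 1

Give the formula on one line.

((a & ((~e | b) | c)) & (d | (~b | e)))

  ~e = 10101010101010101010101010101010
  (~e | b) = 10101010111111111010101011111111
  ((~e | b) | c) = 10101111111111111010111111111111
  (a & ((~e | b) | c)) = 00000000000000001010111111111111
  ~b = 11111111000000001111111100000000
  (~b | e) = 11111111010101011111111101010101
  (d | (~b | e)) = 11111111011101111111111101110111
  ((a & ((~e | b) | c)) & (d | (~b | e))) = 00000000000000001010111101110111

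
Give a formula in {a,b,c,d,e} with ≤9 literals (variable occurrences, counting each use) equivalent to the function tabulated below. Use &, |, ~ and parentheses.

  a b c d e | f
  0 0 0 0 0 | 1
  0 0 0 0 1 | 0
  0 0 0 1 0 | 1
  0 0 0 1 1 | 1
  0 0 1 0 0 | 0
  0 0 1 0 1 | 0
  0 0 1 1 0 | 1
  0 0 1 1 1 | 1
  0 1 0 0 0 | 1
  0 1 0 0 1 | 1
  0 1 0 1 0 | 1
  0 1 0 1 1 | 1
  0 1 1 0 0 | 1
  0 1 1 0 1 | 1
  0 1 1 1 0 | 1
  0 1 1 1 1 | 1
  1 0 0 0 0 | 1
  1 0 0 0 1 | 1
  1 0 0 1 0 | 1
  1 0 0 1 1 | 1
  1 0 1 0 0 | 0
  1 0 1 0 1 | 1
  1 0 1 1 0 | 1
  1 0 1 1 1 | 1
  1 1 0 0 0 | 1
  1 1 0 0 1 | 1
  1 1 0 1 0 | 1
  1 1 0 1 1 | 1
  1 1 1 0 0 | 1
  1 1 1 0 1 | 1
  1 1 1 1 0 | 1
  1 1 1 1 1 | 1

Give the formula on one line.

(((~c & ~e) & (~d | b)) | ((d | (e & a)) | (b & ~d)))

  ~c = 11110000111100001111000011110000
  ~e = 10101010101010101010101010101010
  (~c & ~e) = 10100000101000001010000010100000
  ~d = 11001100110011001100110011001100
  (~d | b) = 11001100111111111100110011111111
  ((~c & ~e) & (~d | b)) = 10000000101000001000000010100000
  (e & a) = 00000000000000000101010101010101
  (d | (e & a)) = 00110011001100110111011101110111
  (b & ~d) = 00000000110011000000000011001100
  ((d | (e & a)) | (b & ~d)) = 00110011111111110111011111111111
  (((~c & ~e) & (~d | b)) | ((d | (e & a)) | (b & ~d))) = 10110011111111111111011111111111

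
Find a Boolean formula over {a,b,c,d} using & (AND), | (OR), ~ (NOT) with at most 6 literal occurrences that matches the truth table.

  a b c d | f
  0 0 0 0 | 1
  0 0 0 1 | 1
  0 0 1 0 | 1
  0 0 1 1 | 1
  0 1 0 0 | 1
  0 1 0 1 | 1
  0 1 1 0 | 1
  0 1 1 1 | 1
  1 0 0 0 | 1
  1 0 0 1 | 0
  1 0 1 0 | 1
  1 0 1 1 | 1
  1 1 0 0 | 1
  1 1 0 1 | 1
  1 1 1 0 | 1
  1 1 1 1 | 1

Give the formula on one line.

((b | (~a | ~d)) | c)

  ~a = 1111111100000000
  ~d = 1010101010101010
  (~a | ~d) = 1111111110101010
  (b | (~a | ~d)) = 1111111110101111
  ((b | (~a | ~d)) | c) = 1111111110111111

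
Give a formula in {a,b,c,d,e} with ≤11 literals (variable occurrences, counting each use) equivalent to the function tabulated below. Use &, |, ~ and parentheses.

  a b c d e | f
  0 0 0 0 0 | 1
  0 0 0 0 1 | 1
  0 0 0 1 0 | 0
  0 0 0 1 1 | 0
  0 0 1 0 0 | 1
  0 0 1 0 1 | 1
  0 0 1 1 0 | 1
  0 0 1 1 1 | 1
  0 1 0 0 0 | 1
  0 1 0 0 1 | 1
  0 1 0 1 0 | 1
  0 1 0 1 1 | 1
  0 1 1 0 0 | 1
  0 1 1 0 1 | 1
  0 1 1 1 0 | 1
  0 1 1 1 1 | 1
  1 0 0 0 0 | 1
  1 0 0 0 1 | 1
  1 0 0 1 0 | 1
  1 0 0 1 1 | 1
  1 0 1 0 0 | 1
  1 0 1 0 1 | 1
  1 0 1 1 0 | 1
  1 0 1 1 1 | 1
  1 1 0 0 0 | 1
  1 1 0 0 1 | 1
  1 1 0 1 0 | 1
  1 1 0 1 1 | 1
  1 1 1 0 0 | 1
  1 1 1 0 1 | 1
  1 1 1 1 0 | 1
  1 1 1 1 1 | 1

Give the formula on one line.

  (d & c) = 00000011000000110000001100000011
  (b | a) = 00000000111111111111111111111111
  ((d & c) | (b | a)) = 00000011111111111111111111111111
  ~d = 11001100110011001100110011001100
  ~c = 11110000111100001111000011110000
  (b & ~c) = 00000000111100000000000011110000
  (~d | (b & ~c)) = 11001100111111001100110011111100
  (c | (~d | (b & ~c))) = 11001111111111111100111111111111
  (((d & c) | (b | a)) | (c | (~d | (b & ~c)))) = 11001111111111111111111111111111

(((d & c) | (b | a)) | (c | (~d | (b & ~c))))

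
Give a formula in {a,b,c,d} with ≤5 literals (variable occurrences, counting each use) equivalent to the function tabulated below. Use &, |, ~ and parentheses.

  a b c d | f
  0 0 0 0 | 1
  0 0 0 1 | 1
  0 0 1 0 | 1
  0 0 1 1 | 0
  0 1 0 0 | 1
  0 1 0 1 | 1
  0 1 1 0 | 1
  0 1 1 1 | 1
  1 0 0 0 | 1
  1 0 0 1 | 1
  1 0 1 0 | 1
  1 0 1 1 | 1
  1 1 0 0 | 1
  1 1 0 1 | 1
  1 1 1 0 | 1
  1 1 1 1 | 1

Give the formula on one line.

(((a | ~d) | ~c) | (b & c))

  ~d = 1010101010101010
  (a | ~d) = 1010101011111111
  ~c = 1100110011001100
  ((a | ~d) | ~c) = 1110111011111111
  (b & c) = 0000001100000011
  (((a | ~d) | ~c) | (b & c)) = 1110111111111111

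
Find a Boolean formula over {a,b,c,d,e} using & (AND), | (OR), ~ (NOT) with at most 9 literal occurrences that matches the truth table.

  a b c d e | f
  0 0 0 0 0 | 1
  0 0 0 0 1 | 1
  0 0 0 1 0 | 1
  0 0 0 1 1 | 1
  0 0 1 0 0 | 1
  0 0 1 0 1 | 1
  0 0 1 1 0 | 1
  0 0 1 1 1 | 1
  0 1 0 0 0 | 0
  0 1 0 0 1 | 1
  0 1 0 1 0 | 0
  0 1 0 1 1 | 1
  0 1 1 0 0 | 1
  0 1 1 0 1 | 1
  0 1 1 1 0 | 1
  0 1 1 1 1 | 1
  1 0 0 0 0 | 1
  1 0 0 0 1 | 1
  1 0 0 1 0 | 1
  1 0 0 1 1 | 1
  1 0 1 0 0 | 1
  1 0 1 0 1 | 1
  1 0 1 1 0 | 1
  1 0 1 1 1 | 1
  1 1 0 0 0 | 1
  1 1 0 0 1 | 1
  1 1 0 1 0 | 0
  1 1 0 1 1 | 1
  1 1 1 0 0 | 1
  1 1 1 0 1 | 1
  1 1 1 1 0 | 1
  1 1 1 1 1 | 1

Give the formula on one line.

(((~b | c) | (~d & a)) | (~b | (e | c)))

  ~b = 11111111000000001111111100000000
  (~b | c) = 11111111000011111111111100001111
  ~d = 11001100110011001100110011001100
  (~d & a) = 00000000000000001100110011001100
  ((~b | c) | (~d & a)) = 11111111000011111111111111001111
  (e | c) = 01011111010111110101111101011111
  (~b | (e | c)) = 11111111010111111111111101011111
  (((~b | c) | (~d & a)) | (~b | (e | c))) = 11111111010111111111111111011111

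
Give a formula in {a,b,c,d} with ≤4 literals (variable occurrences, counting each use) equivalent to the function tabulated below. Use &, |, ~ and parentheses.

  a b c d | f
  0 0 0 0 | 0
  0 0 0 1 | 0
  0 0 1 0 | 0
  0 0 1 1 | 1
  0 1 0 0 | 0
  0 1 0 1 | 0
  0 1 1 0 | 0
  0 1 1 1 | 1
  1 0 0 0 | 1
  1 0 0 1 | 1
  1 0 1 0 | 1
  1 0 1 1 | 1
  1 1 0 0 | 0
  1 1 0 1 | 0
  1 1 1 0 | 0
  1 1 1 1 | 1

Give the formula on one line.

((c & d) | (a & ~b))

  (c & d) = 0001000100010001
  ~b = 1111000011110000
  (a & ~b) = 0000000011110000
  ((c & d) | (a & ~b)) = 0001000111110001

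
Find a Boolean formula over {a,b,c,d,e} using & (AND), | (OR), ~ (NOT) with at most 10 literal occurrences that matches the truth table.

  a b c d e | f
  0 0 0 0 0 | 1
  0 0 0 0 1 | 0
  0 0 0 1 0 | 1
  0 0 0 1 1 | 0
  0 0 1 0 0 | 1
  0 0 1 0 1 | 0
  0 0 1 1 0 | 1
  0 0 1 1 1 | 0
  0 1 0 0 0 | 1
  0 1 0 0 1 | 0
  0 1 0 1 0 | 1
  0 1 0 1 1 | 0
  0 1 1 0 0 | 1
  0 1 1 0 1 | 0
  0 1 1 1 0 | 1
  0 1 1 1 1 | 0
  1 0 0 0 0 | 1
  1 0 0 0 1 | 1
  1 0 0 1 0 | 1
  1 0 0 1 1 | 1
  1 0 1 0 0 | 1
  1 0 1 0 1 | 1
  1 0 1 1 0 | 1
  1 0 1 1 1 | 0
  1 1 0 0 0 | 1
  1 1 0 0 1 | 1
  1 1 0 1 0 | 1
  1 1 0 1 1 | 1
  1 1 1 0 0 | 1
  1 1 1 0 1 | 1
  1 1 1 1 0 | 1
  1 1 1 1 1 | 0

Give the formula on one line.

(~e | ((a & (e | d)) & (~e | (~c | (~d & c)))))

  ~e = 10101010101010101010101010101010
  (e | d) = 01110111011101110111011101110111
  (a & (e | d)) = 00000000000000000111011101110111
  ~c = 11110000111100001111000011110000
  ~d = 11001100110011001100110011001100
  (~d & c) = 00001100000011000000110000001100
  (~c | (~d & c)) = 11111100111111001111110011111100
  (~e | (~c | (~d & c))) = 11111110111111101111111011111110
  ((a & (e | d)) & (~e | (~c | (~d & c)))) = 00000000000000000111011001110110
  (~e | ((a & (e | d)) & (~e | (~c | (~d & c))))) = 10101010101010101111111011111110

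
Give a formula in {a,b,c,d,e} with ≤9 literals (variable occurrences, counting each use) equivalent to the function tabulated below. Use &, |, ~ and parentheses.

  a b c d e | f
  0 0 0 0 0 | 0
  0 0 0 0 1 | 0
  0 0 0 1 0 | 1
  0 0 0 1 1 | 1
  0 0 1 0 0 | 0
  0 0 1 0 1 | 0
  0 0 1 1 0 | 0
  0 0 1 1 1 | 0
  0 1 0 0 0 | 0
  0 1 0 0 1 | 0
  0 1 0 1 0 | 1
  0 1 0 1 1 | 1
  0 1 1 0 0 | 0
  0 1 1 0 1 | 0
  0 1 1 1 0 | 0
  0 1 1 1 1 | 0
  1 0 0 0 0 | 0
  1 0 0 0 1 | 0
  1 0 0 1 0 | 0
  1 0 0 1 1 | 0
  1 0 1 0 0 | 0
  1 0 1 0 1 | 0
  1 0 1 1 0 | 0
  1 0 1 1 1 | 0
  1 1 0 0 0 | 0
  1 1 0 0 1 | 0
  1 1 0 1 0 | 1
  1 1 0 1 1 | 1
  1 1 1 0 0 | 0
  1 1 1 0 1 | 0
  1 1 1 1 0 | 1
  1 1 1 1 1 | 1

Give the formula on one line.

  (b & a) = 00000000000000000000000011111111
  ~a = 11111111111111110000000000000000
  (c | ~a) = 11111111111111110000111100001111
  ~c = 11110000111100001111000011110000
  ((c | ~a) & ~c) = 11110000111100000000000000000000
  ((b & a) | ((c | ~a) & ~c)) = 11110000111100000000000011111111
  (d & ((b & a) | ((c | ~a) & ~c))) = 00110000001100000000000000110011

(d & ((b & a) | ((c | ~a) & ~c)))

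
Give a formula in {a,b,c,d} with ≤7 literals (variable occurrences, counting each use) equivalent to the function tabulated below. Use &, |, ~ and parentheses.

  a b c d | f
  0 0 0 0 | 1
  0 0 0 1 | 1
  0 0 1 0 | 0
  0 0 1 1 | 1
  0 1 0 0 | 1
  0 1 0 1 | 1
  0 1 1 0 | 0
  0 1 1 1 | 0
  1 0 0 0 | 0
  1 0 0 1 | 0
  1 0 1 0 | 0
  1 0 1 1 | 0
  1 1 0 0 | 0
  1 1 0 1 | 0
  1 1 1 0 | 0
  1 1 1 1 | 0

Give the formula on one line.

  ~b = 1111000011110000
  (~b & d) = 0101000001010000
  ~c = 1100110011001100
  ((~b & d) | ~c) = 1101110011011100
  ~a = 1111111100000000
  (((~b & d) | ~c) & ~a) = 1101110000000000

(((~b & d) | ~c) & ~a)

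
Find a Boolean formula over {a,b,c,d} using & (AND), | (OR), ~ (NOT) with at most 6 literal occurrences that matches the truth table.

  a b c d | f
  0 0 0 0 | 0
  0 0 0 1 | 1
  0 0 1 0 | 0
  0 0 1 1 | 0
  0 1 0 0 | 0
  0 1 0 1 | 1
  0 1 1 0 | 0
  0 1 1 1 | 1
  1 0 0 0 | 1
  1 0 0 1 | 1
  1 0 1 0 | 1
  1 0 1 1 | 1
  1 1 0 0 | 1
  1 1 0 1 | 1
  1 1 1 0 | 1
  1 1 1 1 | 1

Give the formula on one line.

((d & (~c | b)) | a)

  ~c = 1100110011001100
  (~c | b) = 1100111111001111
  (d & (~c | b)) = 0100010101000101
  ((d & (~c | b)) | a) = 0100010111111111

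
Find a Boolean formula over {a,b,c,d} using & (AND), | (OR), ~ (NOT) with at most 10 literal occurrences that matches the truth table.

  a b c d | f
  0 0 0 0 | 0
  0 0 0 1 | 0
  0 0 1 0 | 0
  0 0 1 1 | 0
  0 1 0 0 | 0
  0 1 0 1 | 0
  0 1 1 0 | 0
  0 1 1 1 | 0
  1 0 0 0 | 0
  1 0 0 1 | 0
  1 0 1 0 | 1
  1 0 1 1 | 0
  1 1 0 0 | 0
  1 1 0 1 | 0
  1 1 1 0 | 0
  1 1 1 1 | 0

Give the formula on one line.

  ~d = 1010101010101010
  (a & ~d) = 0000000010101010
  ~b = 1111000011110000
  ~c = 1100110011001100
  ~a = 1111111100000000
  (~c & ~a) = 1100110000000000
  (c | b) = 0011111100111111
  ((~c & ~a) & (c | b)) = 0000110000000000
  (~b | ((~c & ~a) & (c | b))) = 1111110011110000
  ((a & ~d) & (~b | ((~c & ~a) & (c | b)))) = 0000000010100000
  (~a | c) = 1111111100110011
  (((a & ~d) & (~b | ((~c & ~a) & (c | b)))) & (~a | c)) = 0000000000100000

(((a & ~d) & (~b | ((~c & ~a) & (c | b)))) & (~a | c))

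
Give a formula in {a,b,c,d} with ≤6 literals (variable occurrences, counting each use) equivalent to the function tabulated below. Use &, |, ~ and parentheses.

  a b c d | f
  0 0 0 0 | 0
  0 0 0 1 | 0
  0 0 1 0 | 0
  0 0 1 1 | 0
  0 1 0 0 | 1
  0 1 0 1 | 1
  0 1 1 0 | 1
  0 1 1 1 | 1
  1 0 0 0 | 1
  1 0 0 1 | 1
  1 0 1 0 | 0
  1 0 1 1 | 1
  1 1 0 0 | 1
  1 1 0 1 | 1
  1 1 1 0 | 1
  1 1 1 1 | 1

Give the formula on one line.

(b | ((a & (~d & ~c)) | (a & d)))

  ~d = 1010101010101010
  ~c = 1100110011001100
  (~d & ~c) = 1000100010001000
  (a & (~d & ~c)) = 0000000010001000
  (a & d) = 0000000001010101
  ((a & (~d & ~c)) | (a & d)) = 0000000011011101
  (b | ((a & (~d & ~c)) | (a & d))) = 0000111111011111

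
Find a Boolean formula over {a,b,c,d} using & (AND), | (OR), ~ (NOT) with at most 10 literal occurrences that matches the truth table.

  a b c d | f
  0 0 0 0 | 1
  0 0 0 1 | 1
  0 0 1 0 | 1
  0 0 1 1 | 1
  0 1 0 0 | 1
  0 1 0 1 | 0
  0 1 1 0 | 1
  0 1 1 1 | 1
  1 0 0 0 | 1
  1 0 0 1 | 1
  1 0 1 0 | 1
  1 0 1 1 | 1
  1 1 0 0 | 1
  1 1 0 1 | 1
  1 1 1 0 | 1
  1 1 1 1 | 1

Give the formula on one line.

  ~c = 1100110011001100
  (a & ~c) = 0000000011001100
  ((a & ~c) & b) = 0000000000001100
  ~b = 1111000011110000
  (c | ~b) = 1111001111110011
  (((a & ~c) & b) | (c | ~b)) = 1111001111111111
  ~d = 1010101010101010
  ~a = 1111111100000000
  (b | ~a) = 1111111100001111
  (~d & (b | ~a)) = 1010101000001010
  ((((a & ~c) & b) | (c | ~b)) | (~d & (b | ~a))) = 1111101111111111

((((a & ~c) & b) | (c | ~b)) | (~d & (b | ~a)))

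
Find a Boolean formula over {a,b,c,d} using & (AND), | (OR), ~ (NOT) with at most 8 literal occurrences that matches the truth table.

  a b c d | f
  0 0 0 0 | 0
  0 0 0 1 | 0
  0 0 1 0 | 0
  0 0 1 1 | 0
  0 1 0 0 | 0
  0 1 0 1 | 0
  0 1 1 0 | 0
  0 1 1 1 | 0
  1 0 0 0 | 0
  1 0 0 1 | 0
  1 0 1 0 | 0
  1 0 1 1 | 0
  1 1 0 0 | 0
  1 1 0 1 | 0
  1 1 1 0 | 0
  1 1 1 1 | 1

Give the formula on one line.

  ~b = 1111000011110000
  (d | ~b) = 1111010111110101
  ~c = 1100110011001100
  (a & ~c) = 0000000011001100
  ((a & ~c) | d) = 0101010111011101
  ((d | ~b) & ((a & ~c) | d)) = 0101010111010101
  (b & c) = 0000001100000011
  (a & (b & c)) = 0000000000000011
  (((d | ~b) & ((a & ~c) | d)) & (a & (b & c))) = 0000000000000001

(((d | ~b) & ((a & ~c) | d)) & (a & (b & c)))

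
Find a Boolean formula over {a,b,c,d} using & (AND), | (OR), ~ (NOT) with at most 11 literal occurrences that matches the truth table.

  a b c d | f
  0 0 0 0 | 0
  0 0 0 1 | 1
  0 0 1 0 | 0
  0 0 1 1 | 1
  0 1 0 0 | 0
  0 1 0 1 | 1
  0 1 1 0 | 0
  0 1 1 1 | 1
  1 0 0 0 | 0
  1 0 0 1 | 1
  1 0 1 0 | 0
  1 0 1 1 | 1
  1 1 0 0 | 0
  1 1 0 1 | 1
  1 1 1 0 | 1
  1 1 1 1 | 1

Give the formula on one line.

((d | (a & (c & ((b | d) | a)))) & (d | b))

  (b | d) = 0101111101011111
  ((b | d) | a) = 0101111111111111
  (c & ((b | d) | a)) = 0001001100110011
  (a & (c & ((b | d) | a))) = 0000000000110011
  (d | (a & (c & ((b | d) | a)))) = 0101010101110111
  (d | b) = 0101111101011111
  ((d | (a & (c & ((b | d) | a)))) & (d | b)) = 0101010101010111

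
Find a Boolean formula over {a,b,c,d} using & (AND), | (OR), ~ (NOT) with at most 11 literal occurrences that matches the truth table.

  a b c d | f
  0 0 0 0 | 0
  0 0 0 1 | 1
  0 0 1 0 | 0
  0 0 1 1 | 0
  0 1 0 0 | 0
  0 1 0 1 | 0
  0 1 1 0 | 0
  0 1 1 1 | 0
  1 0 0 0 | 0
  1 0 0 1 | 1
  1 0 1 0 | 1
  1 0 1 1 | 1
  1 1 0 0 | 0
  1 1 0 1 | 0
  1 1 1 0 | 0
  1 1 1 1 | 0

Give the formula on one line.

  ~b = 1111000011110000
  ~d = 1010101010101010
  (~b & ~d) = 1010000010100000
  ((~b & ~d) | d) = 1111010111110101
  (((~b & ~d) | d) & c) = 0011000100110001
  ((((~b & ~d) | d) & c) | d) = 0111010101110101
  ~c = 1100110011001100
  (a | ~c) = 1100110011111111
  (~b & (a | ~c)) = 1100000011110000
  (((((~b & ~d) | d) & c) | d) & (~b & (a | ~c))) = 0100000001110000

(((((~b & ~d) | d) & c) | d) & (~b & (a | ~c)))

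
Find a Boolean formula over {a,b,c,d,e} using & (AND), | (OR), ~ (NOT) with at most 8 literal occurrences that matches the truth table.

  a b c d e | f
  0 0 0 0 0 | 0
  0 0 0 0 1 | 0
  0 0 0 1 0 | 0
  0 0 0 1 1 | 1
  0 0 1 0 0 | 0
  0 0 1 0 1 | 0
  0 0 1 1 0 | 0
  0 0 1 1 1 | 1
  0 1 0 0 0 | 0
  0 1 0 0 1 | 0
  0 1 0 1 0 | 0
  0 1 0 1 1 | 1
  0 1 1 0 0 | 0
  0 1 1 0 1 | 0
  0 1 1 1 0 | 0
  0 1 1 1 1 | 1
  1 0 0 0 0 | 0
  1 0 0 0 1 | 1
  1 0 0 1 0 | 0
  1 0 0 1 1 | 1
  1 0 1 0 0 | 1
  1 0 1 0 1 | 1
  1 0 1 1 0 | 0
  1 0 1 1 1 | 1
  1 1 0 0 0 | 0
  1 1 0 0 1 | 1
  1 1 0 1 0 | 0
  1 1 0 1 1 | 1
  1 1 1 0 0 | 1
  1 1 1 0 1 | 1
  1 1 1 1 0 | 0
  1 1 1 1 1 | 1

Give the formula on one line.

(((~d & a) & (e | c)) | (d & e))

  ~d = 11001100110011001100110011001100
  (~d & a) = 00000000000000001100110011001100
  (e | c) = 01011111010111110101111101011111
  ((~d & a) & (e | c)) = 00000000000000000100110001001100
  (d & e) = 00010001000100010001000100010001
  (((~d & a) & (e | c)) | (d & e)) = 00010001000100010101110101011101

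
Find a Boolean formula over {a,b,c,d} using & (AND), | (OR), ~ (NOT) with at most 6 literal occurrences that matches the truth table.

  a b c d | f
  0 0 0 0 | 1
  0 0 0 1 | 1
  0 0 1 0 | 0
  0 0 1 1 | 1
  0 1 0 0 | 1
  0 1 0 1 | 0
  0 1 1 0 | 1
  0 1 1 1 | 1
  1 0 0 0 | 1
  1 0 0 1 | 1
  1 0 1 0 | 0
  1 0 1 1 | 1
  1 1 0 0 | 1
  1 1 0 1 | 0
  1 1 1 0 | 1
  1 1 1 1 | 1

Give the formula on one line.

  (d & c) = 0001000100010001
  ~b = 1111000011110000
  ~d = 1010101010101010
  (~b | ~d) = 1111101011111010
  ~c = 1100110011001100
  (b | ~c) = 1100111111001111
  ((~b | ~d) & (b | ~c)) = 1100101011001010
  ((d & c) | ((~b | ~d) & (b | ~c))) = 1101101111011011

((d & c) | ((~b | ~d) & (b | ~c)))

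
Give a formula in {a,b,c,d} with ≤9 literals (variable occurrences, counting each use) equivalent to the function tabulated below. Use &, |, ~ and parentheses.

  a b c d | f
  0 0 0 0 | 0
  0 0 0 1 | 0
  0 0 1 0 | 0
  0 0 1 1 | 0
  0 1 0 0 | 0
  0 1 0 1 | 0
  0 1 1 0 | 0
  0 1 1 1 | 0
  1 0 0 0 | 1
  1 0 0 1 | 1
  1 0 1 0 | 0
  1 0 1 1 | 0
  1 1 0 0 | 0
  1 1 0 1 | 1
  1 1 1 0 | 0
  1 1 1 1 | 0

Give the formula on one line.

  ~c = 1100110011001100
  (b | ~c) = 1100111111001111
  (a & (b | ~c)) = 0000000011001111
  (~c & (a & (b | ~c))) = 0000000011001100
  ~b = 1111000011110000
  (d & a) = 0000000001010101
  ((d & a) | c) = 0011001101110111
  (~b | ((d & a) | c)) = 1111001111110111
  ((~c & (a & (b | ~c))) & (~b | ((d & a) | c))) = 0000000011000100

((~c & (a & (b | ~c))) & (~b | ((d & a) | c)))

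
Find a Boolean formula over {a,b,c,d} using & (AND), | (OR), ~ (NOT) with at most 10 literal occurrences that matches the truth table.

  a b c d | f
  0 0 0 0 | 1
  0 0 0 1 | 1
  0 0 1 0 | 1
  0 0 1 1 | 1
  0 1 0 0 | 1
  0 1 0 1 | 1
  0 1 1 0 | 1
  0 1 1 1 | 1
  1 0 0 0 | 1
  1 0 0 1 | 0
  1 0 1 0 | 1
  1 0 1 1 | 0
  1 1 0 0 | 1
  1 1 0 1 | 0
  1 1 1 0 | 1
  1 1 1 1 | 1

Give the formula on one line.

  (a & c) = 0000000000110011
  (b & (a & c)) = 0000000000000011
  ~d = 1010101010101010
  ~a = 1111111100000000
  (~d | ~a) = 1111111110101010
  ~b = 1111000011110000
  (~b | d) = 1111010111110101
  ((~d | ~a) & (~b | d)) = 1111010110100000
  ((b & (a & c)) | ((~d | ~a) & (~b | d))) = 1111010110100011
  (((b & (a & c)) | ((~d | ~a) & (~b | d))) | ~d) = 1111111110101011

(((b & (a & c)) | ((~d | ~a) & (~b | d))) | ~d)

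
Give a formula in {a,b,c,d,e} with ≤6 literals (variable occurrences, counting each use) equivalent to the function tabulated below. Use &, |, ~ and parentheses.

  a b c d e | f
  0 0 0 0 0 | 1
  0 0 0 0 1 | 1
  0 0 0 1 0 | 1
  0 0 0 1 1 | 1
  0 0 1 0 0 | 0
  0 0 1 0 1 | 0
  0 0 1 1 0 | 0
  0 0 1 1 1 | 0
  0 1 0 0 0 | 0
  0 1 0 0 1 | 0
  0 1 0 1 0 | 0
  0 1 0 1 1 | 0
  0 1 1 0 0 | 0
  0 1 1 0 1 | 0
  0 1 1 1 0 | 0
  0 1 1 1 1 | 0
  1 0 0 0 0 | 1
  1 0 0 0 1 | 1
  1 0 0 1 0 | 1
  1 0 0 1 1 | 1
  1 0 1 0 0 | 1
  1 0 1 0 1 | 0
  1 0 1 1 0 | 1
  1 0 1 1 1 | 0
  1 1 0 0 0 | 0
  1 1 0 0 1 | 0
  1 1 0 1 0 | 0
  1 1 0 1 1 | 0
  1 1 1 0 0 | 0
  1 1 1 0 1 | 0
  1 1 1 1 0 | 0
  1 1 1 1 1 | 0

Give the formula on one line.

((~e | ~c) & (~b & (a | ~c)))

  ~e = 10101010101010101010101010101010
  ~c = 11110000111100001111000011110000
  (~e | ~c) = 11111010111110101111101011111010
  ~b = 11111111000000001111111100000000
  (a | ~c) = 11110000111100001111111111111111
  (~b & (a | ~c)) = 11110000000000001111111100000000
  ((~e | ~c) & (~b & (a | ~c))) = 11110000000000001111101000000000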